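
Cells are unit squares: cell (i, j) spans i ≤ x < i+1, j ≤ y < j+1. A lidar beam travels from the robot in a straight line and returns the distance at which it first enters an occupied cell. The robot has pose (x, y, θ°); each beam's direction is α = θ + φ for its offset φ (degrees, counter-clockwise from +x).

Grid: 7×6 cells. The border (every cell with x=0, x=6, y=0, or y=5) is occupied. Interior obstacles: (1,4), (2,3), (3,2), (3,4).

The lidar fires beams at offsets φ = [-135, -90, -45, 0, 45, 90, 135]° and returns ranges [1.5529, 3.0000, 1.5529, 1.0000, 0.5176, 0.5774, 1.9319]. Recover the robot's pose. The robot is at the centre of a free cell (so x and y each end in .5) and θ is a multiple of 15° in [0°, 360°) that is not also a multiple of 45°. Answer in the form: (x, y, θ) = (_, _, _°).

(x, y, θ) = (5.5, 2.5, 300°)

Enumerate (i+0.5, j+0.5, θ) over the 16 free cells and 16 admissible headings. For each, cast all 7 beams and compare to the given ranges.
  (2.5, 4.5, 15°): beam 1 = 0.5774 ≠ 1.5529 ✗
  (1.5, 3.5, 300°): beam 1 = 0.5176 ≠ 1.5529 ✗
  (4.5, 3.5, 120°): beam 2 = 1.7321 ≠ 3.0000 ✗
  (4.5, 2.5, 300°): beam 1 = 0.5176 ≠ 1.5529 ✗
  (5.5, 4.5, 345°): beam 1 = 2.8868 ≠ 1.5529 ✗
  …
  (5.5, 2.5, 300°): r_1=1.5529, r_2=3.0000, r_3=1.5529, r_4=1.0000, r_5=0.5176, r_6=0.5774, r_7=1.9319 — all match ✓
No second candidate reproduces the full scan.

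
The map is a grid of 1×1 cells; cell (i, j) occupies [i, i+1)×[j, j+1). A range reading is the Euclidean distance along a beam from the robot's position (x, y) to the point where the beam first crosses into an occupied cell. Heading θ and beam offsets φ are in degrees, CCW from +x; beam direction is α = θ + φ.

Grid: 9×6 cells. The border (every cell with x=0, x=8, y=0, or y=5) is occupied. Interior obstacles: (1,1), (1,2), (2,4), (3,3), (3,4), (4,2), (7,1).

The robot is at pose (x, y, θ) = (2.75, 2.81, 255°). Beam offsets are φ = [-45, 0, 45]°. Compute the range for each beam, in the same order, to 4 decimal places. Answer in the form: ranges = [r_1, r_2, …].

ranges = [0.8660, 1.8738, 2.0900]

beam 1: φ=-45°, α=210°
  d=(-0.8660,-0.5000)  start (2,2)  tX=0.8660 tY=1.6200  stride 1/|dx|=1.1547 1/|dy|=2.0000
    cross x-line → (1,2), t=0.8660 (wall)
  → r_1 = 0.8660
beam 2: φ=0°, α=255°
  d=(-0.2588,-0.9659)  start (2,2)  tX=2.8978 tY=0.8386  stride 1/|dx|=3.8637 1/|dy|=1.0353
    cross y-line → (2,1), t=0.8386
    cross y-line → (2,0), t=1.8738 (wall)
  → r_2 = 1.8738
beam 3: φ=45°, α=300°
  d=(0.5000,-0.8660)  start (2,2)  tX=0.5000 tY=0.9353  stride 1/|dx|=2.0000 1/|dy|=1.1547
    cross x-line → (3,2), t=0.5000
    cross y-line → (3,1), t=0.9353
    cross y-line → (3,0), t=2.0900 (wall)
  → r_3 = 2.0900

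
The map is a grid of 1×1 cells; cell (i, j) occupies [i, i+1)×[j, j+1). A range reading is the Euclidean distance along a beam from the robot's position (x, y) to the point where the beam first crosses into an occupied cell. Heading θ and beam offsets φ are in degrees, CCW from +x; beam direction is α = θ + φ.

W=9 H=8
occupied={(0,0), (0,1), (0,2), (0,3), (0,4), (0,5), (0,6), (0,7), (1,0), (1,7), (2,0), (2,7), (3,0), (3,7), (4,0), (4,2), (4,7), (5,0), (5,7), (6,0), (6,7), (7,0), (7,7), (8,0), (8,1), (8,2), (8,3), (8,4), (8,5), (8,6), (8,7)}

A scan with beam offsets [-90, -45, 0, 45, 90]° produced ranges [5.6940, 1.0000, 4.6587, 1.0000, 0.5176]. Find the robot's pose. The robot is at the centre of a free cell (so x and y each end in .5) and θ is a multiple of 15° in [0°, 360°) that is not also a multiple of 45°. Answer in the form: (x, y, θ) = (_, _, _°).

(x, y, θ) = (5.5, 1.5, 165°)

The pose lattice has 41·16 = 656 candidates. Test each by forward raycasting.
  (2.5, 4.5, 120°): beam 1 = 5.0000 ≠ 5.6940 ✗
  (5.5, 4.5, 240°): beam 1 = 5.0000 ≠ 5.6940 ✗
  (4.5, 6.5, 30°): beam 1 = 6.3509 ≠ 5.6940 ✗
  (2.5, 6.5, 60°): beam 1 = 6.3509 ≠ 5.6940 ✗
  …
  (5.5, 1.5, 165°): r_1=5.6940, r_2=1.0000, r_3=4.6587, r_4=1.0000, r_5=0.5176 — all match ✓
No second candidate reproduces the full scan.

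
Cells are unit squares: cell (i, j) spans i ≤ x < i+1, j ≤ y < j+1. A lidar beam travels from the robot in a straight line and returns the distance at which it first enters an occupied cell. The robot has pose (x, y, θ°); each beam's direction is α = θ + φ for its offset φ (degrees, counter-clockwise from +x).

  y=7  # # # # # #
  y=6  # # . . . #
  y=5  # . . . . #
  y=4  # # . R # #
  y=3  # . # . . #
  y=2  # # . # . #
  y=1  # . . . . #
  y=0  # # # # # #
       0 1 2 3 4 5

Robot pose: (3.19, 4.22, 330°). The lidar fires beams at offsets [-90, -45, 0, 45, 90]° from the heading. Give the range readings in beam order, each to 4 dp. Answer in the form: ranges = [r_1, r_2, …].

ranges = [0.3800, 1.2630, 2.0900, 0.8386, 3.2101]

beam 1: φ=-90°, α=240°
  direction (-0.5000, -0.8660); cell (3,4); t to first gridline: x 0.3800, y 0.2540 (then +2.0000 / +1.1547)
    (3,3) via y @ 0.2540
    (2,3) via x @ 0.3800  # hit
  → r_1 = 0.3800
beam 2: φ=-45°, α=285°
  direction (0.2588, -0.9659); cell (3,4); t to first gridline: x 3.1296, y 0.2278 (then +3.8637 / +1.0353)
    (3,3) via y @ 0.2278
    (3,2) via y @ 1.2630  # hit
  → r_2 = 1.2630
beam 3: φ=0°, α=330°
  direction (0.8660, -0.5000); cell (3,4); t to first gridline: x 0.9353, y 0.4400 (then +1.1547 / +2.0000)
    (3,3) via y @ 0.4400
    (4,3) via x @ 0.9353
    (5,3) via x @ 2.0900  # hit
  → r_3 = 2.0900
beam 4: φ=45°, α=15°
  direction (0.9659, 0.2588); cell (3,4); t to first gridline: x 0.8386, y 3.0137 (then +1.0353 / +3.8637)
    (4,4) via x @ 0.8386  # hit
  → r_4 = 0.8386
beam 5: φ=90°, α=60°
  direction (0.5000, 0.8660); cell (3,4); t to first gridline: x 1.6200, y 0.9007 (then +2.0000 / +1.1547)
    (3,5) via y @ 0.9007
    (4,5) via x @ 1.6200
    (4,6) via y @ 2.0554
    (4,7) via y @ 3.2101  # hit
  → r_5 = 3.2101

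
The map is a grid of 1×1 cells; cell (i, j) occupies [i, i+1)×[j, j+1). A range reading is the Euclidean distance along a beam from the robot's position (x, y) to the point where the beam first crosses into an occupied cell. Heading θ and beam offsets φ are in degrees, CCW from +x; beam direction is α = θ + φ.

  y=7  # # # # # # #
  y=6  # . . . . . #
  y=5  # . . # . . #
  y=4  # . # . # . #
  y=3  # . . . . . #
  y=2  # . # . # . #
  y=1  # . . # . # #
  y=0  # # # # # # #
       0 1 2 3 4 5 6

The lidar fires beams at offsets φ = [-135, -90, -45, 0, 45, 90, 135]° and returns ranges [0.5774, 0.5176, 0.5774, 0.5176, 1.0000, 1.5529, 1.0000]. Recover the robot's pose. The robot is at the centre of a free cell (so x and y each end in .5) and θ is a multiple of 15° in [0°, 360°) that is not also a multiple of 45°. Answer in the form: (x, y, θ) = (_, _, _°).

Candidates: 23 free-cell centres × 16 headings = 368 poses. Raycast each; keep the one whose scan matches to 4 dp.
  (3.5, 3.5, 75°): beam 1 = 1.0000 ≠ 0.5774 ✗
  (4.5, 5.5, 105°): beam 1 = 1.7321 ≠ 0.5774 ✗
  (5.5, 3.5, 195°): beam 1 = 1.0000 ≠ 0.5774 ✗
  (2.5, 3.5, 195°): beam 3 = 1.7321 ≠ 0.5774 ✗
  (5.5, 3.5, 75°): beam 1 = 1.0000 ≠ 0.5774 ✗
  …
  (1.5, 1.5, 285°): r_1=0.5774, r_2=0.5176, r_3=0.5774, r_4=0.5176, r_5=1.0000, r_6=1.5529, r_7=1.0000 — all match ✓
No second candidate reproduces the full scan.

(x, y, θ) = (1.5, 1.5, 285°)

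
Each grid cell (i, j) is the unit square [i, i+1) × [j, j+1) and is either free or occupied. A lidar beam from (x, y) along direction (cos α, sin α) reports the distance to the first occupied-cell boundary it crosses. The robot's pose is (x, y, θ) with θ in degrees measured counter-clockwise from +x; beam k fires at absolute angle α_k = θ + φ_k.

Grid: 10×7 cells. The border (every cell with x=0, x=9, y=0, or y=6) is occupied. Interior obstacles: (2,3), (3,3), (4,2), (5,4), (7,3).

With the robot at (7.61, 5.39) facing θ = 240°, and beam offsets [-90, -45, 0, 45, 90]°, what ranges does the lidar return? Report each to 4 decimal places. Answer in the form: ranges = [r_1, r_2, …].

beam 1: φ=-90°, α=150°
  cosα=-0.8660 sinα=0.5000 | (7,5) | tMaxX 0.7044 tMaxY 1.2200 | tΔX 1.1547 tΔY 2.0000
    t=0.7044 [x] (6,5)
    t=1.2200 [y] (6,6) — stop
  → r_1 = 1.2200
beam 2: φ=-45°, α=195°
  cosα=-0.9659 sinα=-0.2588 | (7,5) | tMaxX 0.6315 tMaxY 1.5068 | tΔX 1.0353 tΔY 3.8637
    t=0.6315 [x] (6,5)
    t=1.5068 [y] (6,4)
    t=1.6668 [x] (5,4) — stop
  → r_2 = 1.6668
beam 3: φ=0°, α=240°
  cosα=-0.5000 sinα=-0.8660 | (7,5) | tMaxX 1.2200 tMaxY 0.4503 | tΔX 2.0000 tΔY 1.1547
    t=0.4503 [y] (7,4)
    t=1.2200 [x] (6,4)
    t=1.6050 [y] (6,3)
    t=2.7597 [y] (6,2)
    t=3.2200 [x] (5,2)
    t=3.9144 [y] (5,1)
    t=5.0691 [y] (5,0) — stop
  → r_3 = 5.0691
beam 4: φ=45°, α=285°
  cosα=0.2588 sinα=-0.9659 | (7,5) | tMaxX 1.5068 tMaxY 0.4038 | tΔX 3.8637 tΔY 1.0353
    t=0.4038 [y] (7,4)
    t=1.4390 [y] (7,3) — stop
  → r_4 = 1.4390
beam 5: φ=90°, α=330°
  cosα=0.8660 sinα=-0.5000 | (7,5) | tMaxX 0.4503 tMaxY 0.7800 | tΔX 1.1547 tΔY 2.0000
    t=0.4503 [x] (8,5)
    t=0.7800 [y] (8,4)
    t=1.6050 [x] (9,4) — stop
  → r_5 = 1.6050

ranges = [1.2200, 1.6668, 5.0691, 1.4390, 1.6050]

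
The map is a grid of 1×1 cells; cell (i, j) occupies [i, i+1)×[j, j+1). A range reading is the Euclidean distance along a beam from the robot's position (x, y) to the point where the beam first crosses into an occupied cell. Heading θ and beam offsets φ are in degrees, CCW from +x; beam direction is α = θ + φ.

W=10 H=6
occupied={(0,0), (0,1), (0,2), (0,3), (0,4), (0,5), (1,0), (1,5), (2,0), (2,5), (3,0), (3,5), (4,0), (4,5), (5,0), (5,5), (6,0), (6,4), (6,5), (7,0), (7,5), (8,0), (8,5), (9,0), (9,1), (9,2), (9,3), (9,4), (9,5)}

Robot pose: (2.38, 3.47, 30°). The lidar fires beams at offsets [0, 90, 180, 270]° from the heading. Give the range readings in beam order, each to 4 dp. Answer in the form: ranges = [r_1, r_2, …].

beam 1: φ=0°, α=30°
  direction (0.8660, 0.5000); cell (2,3); t to first gridline: x 0.7159, y 1.0600 (then +1.1547 / +2.0000)
    (3,3) via x @ 0.7159
    (3,4) via y @ 1.0600
    (4,4) via x @ 1.8706
    (5,4) via x @ 3.0253
    (5,5) via y @ 3.0600  # hit
  → r_1 = 3.0600
beam 2: φ=90°, α=120°
  direction (-0.5000, 0.8660); cell (2,3); t to first gridline: x 0.7600, y 0.6120 (then +2.0000 / +1.1547)
    (2,4) via y @ 0.6120
    (1,4) via x @ 0.7600
    (1,5) via y @ 1.7667  # hit
  → r_2 = 1.7667
beam 3: φ=180°, α=210°
  direction (-0.8660, -0.5000); cell (2,3); t to first gridline: x 0.4388, y 0.9400 (then +1.1547 / +2.0000)
    (1,3) via x @ 0.4388
    (1,2) via y @ 0.9400
    (0,2) via x @ 1.5935  # hit
  → r_3 = 1.5935
beam 4: φ=270°, α=300°
  direction (0.5000, -0.8660); cell (2,3); t to first gridline: x 1.2400, y 0.5427 (then +2.0000 / +1.1547)
    (2,2) via y @ 0.5427
    (3,2) via x @ 1.2400
    (3,1) via y @ 1.6974
    (3,0) via y @ 2.8521  # hit
  → r_4 = 2.8521

ranges = [3.0600, 1.7667, 1.5935, 2.8521]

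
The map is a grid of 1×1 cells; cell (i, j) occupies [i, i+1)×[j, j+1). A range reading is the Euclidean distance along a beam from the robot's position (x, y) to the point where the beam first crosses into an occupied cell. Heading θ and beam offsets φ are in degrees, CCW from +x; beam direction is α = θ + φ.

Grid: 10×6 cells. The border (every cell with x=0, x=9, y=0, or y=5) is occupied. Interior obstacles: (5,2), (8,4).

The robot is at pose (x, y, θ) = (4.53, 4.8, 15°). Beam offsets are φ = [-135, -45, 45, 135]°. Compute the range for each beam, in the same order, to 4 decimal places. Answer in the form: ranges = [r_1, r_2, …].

beam 1: φ=-135°, α=240°
  dir = (cos 240°, sin 240°) = (-0.5000, -0.8660); from cell (4,4)
  next x-line at t=1.0600, next y-line at t=0.9238; Δt_x=2.0000, Δt_y=1.1547
    y: enter (4,3) at t=0.9238
    x: enter (3,3) at t=1.0600
    y: enter (3,2) at t=2.0785
    x: enter (2,2) at t=3.0600
    y: enter (2,1) at t=3.2332
    y: enter (2,0) at t=4.3879 ← occupied
  → r_1 = 4.3879
beam 2: φ=-45°, α=330°
  dir = (cos 330°, sin 330°) = (0.8660, -0.5000); from cell (4,4)
  next x-line at t=0.5427, next y-line at t=1.6000; Δt_x=1.1547, Δt_y=2.0000
    x: enter (5,4) at t=0.5427
    y: enter (5,3) at t=1.6000
    x: enter (6,3) at t=1.6974
    x: enter (7,3) at t=2.8521
    y: enter (7,2) at t=3.6000
    x: enter (8,2) at t=4.0068
    x: enter (9,2) at t=5.1615 ← occupied
  → r_2 = 5.1615
beam 3: φ=45°, α=60°
  dir = (cos 60°, sin 60°) = (0.5000, 0.8660); from cell (4,4)
  next x-line at t=0.9400, next y-line at t=0.2309; Δt_x=2.0000, Δt_y=1.1547
    y: enter (4,5) at t=0.2309 ← occupied
  → r_3 = 0.2309
beam 4: φ=135°, α=150°
  dir = (cos 150°, sin 150°) = (-0.8660, 0.5000); from cell (4,4)
  next x-line at t=0.6120, next y-line at t=0.4000; Δt_x=1.1547, Δt_y=2.0000
    y: enter (4,5) at t=0.4000 ← occupied
  → r_4 = 0.4000

ranges = [4.3879, 5.1615, 0.2309, 0.4000]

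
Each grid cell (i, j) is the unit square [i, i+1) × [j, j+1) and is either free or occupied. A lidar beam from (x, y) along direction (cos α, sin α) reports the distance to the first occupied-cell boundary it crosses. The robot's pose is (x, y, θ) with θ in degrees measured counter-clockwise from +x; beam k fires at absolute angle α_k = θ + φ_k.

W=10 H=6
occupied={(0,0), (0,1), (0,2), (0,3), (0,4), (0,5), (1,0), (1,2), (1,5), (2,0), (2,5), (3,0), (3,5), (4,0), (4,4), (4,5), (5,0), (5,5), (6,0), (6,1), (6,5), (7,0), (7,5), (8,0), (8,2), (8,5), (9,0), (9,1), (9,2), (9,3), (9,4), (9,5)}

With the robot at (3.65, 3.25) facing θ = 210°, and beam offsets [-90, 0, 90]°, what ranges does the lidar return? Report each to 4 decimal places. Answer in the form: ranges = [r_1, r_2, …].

ranges = [2.0207, 1.9053, 2.5981]

beam 1: φ=-90°, α=120°
  direction (-0.5000, 0.8660); cell (3,3); t to first gridline: x 1.3000, y 0.8660 (then +2.0000 / +1.1547)
    (3,4) via y @ 0.8660
    (2,4) via x @ 1.3000
    (2,5) via y @ 2.0207  # hit
  → r_1 = 2.0207
beam 2: φ=0°, α=210°
  direction (-0.8660, -0.5000); cell (3,3); t to first gridline: x 0.7506, y 0.5000 (then +1.1547 / +2.0000)
    (3,2) via y @ 0.5000
    (2,2) via x @ 0.7506
    (1,2) via x @ 1.9053  # hit
  → r_2 = 1.9053
beam 3: φ=90°, α=300°
  direction (0.5000, -0.8660); cell (3,3); t to first gridline: x 0.7000, y 0.2887 (then +2.0000 / +1.1547)
    (3,2) via y @ 0.2887
    (4,2) via x @ 0.7000
    (4,1) via y @ 1.4434
    (4,0) via y @ 2.5981  # hit
  → r_3 = 2.5981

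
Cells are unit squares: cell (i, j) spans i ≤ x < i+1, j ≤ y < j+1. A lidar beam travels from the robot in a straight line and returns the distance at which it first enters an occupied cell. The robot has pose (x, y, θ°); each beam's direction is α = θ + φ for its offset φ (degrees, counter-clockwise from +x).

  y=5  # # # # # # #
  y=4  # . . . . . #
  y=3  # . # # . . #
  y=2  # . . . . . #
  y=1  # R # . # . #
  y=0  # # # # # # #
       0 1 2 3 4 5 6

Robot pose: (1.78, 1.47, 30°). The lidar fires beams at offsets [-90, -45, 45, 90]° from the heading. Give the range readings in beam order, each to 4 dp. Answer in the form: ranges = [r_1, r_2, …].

beam 1: φ=-90°, α=300°
  d=(0.5000,-0.8660)  start (1,1)  tX=0.4400 tY=0.5427  stride 1/|dx|=2.0000 1/|dy|=1.1547
    cross x-line → (2,1), t=0.4400 (wall)
  → r_1 = 0.4400
beam 2: φ=-45°, α=345°
  d=(0.9659,-0.2588)  start (1,1)  tX=0.2278 tY=1.8159  stride 1/|dx|=1.0353 1/|dy|=3.8637
    cross x-line → (2,1), t=0.2278 (wall)
  → r_2 = 0.2278
beam 3: φ=45°, α=75°
  d=(0.2588,0.9659)  start (1,1)  tX=0.8500 tY=0.5487  stride 1/|dx|=3.8637 1/|dy|=1.0353
    cross y-line → (1,2), t=0.5487
    cross x-line → (2,2), t=0.8500
    cross y-line → (2,3), t=1.5840 (wall)
  → r_3 = 1.5840
beam 4: φ=90°, α=120°
  d=(-0.5000,0.8660)  start (1,1)  tX=1.5600 tY=0.6120  stride 1/|dx|=2.0000 1/|dy|=1.1547
    cross y-line → (1,2), t=0.6120
    cross x-line → (0,2), t=1.5600 (wall)
  → r_4 = 1.5600

ranges = [0.4400, 0.2278, 1.5840, 1.5600]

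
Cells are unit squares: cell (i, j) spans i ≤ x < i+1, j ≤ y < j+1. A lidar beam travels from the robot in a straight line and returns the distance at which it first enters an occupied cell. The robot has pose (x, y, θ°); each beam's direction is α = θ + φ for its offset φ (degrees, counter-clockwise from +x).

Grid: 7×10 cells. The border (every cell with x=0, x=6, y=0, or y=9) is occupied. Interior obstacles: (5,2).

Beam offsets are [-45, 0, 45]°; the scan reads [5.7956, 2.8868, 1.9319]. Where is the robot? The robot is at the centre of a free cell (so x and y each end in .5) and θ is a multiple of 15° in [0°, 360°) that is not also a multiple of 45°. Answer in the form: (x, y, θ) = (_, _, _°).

Enumerate (i+0.5, j+0.5, θ) over the 39 free cells and 16 admissible headings. For each, cast all 3 beams and compare to the given ranges.
  (3.5, 1.5, 60°): beam 1 = 1.9319 ≠ 5.7956 ✗
  (5.5, 8.5, 330°): beam 1 = 1.9319 ≠ 5.7956 ✗
  (3.5, 7.5, 165°): beam 1 = 1.7321 ≠ 5.7956 ✗
  (1.5, 6.5, 195°): beam 1 = 0.5774 ≠ 5.7956 ✗
  (2.5, 5.5, 150°): beam 1 = 3.6235 ≠ 5.7956 ✗
  …
  (3.5, 8.5, 330°): r_1=5.7956, r_2=2.8868, r_3=1.9319 — all match ✓
No second candidate reproduces the full scan.

(x, y, θ) = (3.5, 8.5, 330°)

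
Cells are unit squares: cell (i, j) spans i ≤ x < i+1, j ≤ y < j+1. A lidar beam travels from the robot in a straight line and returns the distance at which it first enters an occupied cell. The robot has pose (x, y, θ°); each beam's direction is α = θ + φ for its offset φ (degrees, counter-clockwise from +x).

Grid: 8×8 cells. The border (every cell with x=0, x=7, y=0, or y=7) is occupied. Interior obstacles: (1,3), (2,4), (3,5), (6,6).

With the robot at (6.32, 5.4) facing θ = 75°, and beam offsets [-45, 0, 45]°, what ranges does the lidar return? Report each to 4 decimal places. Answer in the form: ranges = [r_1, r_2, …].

ranges = [0.7852, 0.6212, 1.8475]

beam 1: φ=-45°, α=30°
  d=(0.8660,0.5000)  start (6,5)  tX=0.7852 tY=1.2000  stride 1/|dx|=1.1547 1/|dy|=2.0000
    cross x-line → (7,5), t=0.7852 (wall)
  → r_1 = 0.7852
beam 2: φ=0°, α=75°
  d=(0.2588,0.9659)  start (6,5)  tX=2.6273 tY=0.6212  stride 1/|dx|=3.8637 1/|dy|=1.0353
    cross y-line → (6,6), t=0.6212 (wall)
  → r_2 = 0.6212
beam 3: φ=45°, α=120°
  d=(-0.5000,0.8660)  start (6,5)  tX=0.6400 tY=0.6928  stride 1/|dx|=2.0000 1/|dy|=1.1547
    cross x-line → (5,5), t=0.6400
    cross y-line → (5,6), t=0.6928
    cross y-line → (5,7), t=1.8475 (wall)
  → r_3 = 1.8475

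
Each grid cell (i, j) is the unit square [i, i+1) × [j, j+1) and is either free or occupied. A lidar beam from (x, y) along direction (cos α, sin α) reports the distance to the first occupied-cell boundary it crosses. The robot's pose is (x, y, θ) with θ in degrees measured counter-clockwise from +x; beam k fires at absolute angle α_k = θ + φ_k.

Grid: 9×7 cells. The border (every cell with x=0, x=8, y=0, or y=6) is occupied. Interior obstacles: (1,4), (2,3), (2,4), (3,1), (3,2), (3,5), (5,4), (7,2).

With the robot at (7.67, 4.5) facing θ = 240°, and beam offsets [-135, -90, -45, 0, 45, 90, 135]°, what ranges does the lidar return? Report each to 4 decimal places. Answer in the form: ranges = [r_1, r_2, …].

ranges = [1.5529, 3.0000, 1.7289, 4.0415, 1.2750, 0.3811, 0.3416]

beam 1: φ=-135°, α=105°
  direction (-0.2588, 0.9659); cell (7,4); t to first gridline: x 2.5887, y 0.5176 (then +3.8637 / +1.0353)
    (7,5) via y @ 0.5176
    (7,6) via y @ 1.5529  # hit
  → r_1 = 1.5529
beam 2: φ=-90°, α=150°
  direction (-0.8660, 0.5000); cell (7,4); t to first gridline: x 0.7736, y 1.0000 (then +1.1547 / +2.0000)
    (6,4) via x @ 0.7736
    (6,5) via y @ 1.0000
    (5,5) via x @ 1.9283
    (5,6) via y @ 3.0000  # hit
  → r_2 = 3.0000
beam 3: φ=-45°, α=195°
  direction (-0.9659, -0.2588); cell (7,4); t to first gridline: x 0.6936, y 1.9319 (then +1.0353 / +3.8637)
    (6,4) via x @ 0.6936
    (5,4) via x @ 1.7289  # hit
  → r_3 = 1.7289
beam 4: φ=0°, α=240°
  direction (-0.5000, -0.8660); cell (7,4); t to first gridline: x 1.3400, y 0.5774 (then +2.0000 / +1.1547)
    (7,3) via y @ 0.5774
    (6,3) via x @ 1.3400
    (6,2) via y @ 1.7321
    (6,1) via y @ 2.8868
    (5,1) via x @ 3.3400
    (5,0) via y @ 4.0415  # hit
  → r_4 = 4.0415
beam 5: φ=45°, α=285°
  direction (0.2588, -0.9659); cell (7,4); t to first gridline: x 1.2750, y 0.5176 (then +3.8637 / +1.0353)
    (7,3) via y @ 0.5176
    (8,3) via x @ 1.2750  # hit
  → r_5 = 1.2750
beam 6: φ=90°, α=330°
  direction (0.8660, -0.5000); cell (7,4); t to first gridline: x 0.3811, y 1.0000 (then +1.1547 / +2.0000)
    (8,4) via x @ 0.3811  # hit
  → r_6 = 0.3811
beam 7: φ=135°, α=15°
  direction (0.9659, 0.2588); cell (7,4); t to first gridline: x 0.3416, y 1.9319 (then +1.0353 / +3.8637)
    (8,4) via x @ 0.3416  # hit
  → r_7 = 0.3416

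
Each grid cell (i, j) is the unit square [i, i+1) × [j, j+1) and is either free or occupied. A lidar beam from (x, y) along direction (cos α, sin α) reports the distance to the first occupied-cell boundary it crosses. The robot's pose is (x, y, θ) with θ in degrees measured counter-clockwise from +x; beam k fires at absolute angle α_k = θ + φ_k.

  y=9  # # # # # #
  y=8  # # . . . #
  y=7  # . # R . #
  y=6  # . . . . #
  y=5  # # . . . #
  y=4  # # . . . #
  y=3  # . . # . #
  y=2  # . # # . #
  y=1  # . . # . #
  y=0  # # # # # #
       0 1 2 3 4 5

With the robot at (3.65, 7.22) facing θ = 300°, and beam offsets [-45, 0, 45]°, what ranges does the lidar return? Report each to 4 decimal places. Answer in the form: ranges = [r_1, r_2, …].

beam 1: φ=-45°, α=255°
  d=(-0.2588,-0.9659)  start (3,7)  tX=2.5114 tY=0.2278  stride 1/|dx|=3.8637 1/|dy|=1.0353
    cross y-line → (3,6), t=0.2278
    cross y-line → (3,5), t=1.2630
    cross y-line → (3,4), t=2.2983
    cross x-line → (2,4), t=2.5114
    cross y-line → (2,3), t=3.3336
    cross y-line → (2,2), t=4.3689 (wall)
  → r_1 = 4.3689
beam 2: φ=0°, α=300°
  d=(0.5000,-0.8660)  start (3,7)  tX=0.7000 tY=0.2540  stride 1/|dx|=2.0000 1/|dy|=1.1547
    cross y-line → (3,6), t=0.2540
    cross x-line → (4,6), t=0.7000
    cross y-line → (4,5), t=1.4087
    cross y-line → (4,4), t=2.5634
    cross x-line → (5,4), t=2.7000 (wall)
  → r_2 = 2.7000
beam 3: φ=45°, α=345°
  d=(0.9659,-0.2588)  start (3,7)  tX=0.3623 tY=0.8500  stride 1/|dx|=1.0353 1/|dy|=3.8637
    cross x-line → (4,7), t=0.3623
    cross y-line → (4,6), t=0.8500
    cross x-line → (5,6), t=1.3976 (wall)
  → r_3 = 1.3976

ranges = [4.3689, 2.7000, 1.3976]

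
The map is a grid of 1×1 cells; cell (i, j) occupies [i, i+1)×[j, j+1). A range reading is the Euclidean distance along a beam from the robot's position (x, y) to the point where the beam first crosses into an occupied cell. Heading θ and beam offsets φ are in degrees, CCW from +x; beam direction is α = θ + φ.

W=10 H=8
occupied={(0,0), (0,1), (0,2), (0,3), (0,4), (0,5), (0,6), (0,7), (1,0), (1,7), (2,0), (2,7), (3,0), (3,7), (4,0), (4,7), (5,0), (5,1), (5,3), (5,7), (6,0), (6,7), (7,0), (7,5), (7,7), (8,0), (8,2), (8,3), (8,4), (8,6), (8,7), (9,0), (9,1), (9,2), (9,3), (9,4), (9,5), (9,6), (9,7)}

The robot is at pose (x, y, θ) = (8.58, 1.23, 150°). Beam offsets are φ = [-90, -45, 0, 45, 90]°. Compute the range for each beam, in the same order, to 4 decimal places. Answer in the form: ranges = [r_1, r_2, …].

ranges = [0.8400, 0.7972, 3.5400, 0.8887, 0.2656]

beam 1: φ=-90°, α=60°
  direction (0.5000, 0.8660); cell (8,1); t to first gridline: x 0.8400, y 0.8891 (then +2.0000 / +1.1547)
    (9,1) via x @ 0.8400  # hit
  → r_1 = 0.8400
beam 2: φ=-45°, α=105°
  direction (-0.2588, 0.9659); cell (8,1); t to first gridline: x 2.2409, y 0.7972 (then +3.8637 / +1.0353)
    (8,2) via y @ 0.7972  # hit
  → r_2 = 0.7972
beam 3: φ=0°, α=150°
  direction (-0.8660, 0.5000); cell (8,1); t to first gridline: x 0.6697, y 1.5400 (then +1.1547 / +2.0000)
    (7,1) via x @ 0.6697
    (7,2) via y @ 1.5400
    (6,2) via x @ 1.8244
    (5,2) via x @ 2.9791
    (5,3) via y @ 3.5400  # hit
  → r_3 = 3.5400
beam 4: φ=45°, α=195°
  direction (-0.9659, -0.2588); cell (8,1); t to first gridline: x 0.6005, y 0.8887 (then +1.0353 / +3.8637)
    (7,1) via x @ 0.6005
    (7,0) via y @ 0.8887  # hit
  → r_4 = 0.8887
beam 5: φ=90°, α=240°
  direction (-0.5000, -0.8660); cell (8,1); t to first gridline: x 1.1600, y 0.2656 (then +2.0000 / +1.1547)
    (8,0) via y @ 0.2656  # hit
  → r_5 = 0.2656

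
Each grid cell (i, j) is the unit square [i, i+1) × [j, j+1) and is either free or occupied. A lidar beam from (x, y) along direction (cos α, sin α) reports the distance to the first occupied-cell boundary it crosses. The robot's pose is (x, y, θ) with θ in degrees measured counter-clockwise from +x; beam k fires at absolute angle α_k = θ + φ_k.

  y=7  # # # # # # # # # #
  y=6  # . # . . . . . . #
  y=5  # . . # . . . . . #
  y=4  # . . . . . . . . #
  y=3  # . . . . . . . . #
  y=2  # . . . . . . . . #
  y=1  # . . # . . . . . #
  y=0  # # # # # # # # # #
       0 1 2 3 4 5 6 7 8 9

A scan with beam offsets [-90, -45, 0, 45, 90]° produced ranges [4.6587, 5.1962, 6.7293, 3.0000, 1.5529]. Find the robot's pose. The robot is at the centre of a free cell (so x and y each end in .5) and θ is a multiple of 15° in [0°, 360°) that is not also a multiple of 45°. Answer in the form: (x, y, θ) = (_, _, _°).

(x, y, θ) = (7.5, 2.5, 165°)

The pose lattice has 45·16 = 720 candidates. Test each by forward raycasting.
  (4.5, 6.5, 120°): beam 1 = 1.0000 ≠ 4.6587 ✗
  (7.5, 2.5, 240°): beam 1 = 5.0000 ≠ 4.6587 ✗
  (1.5, 6.5, 30°): beam 1 = 6.3509 ≠ 4.6587 ✗
  (1.5, 2.5, 210°): beam 1 = 1.0000 ≠ 4.6587 ✗
  …
  (7.5, 2.5, 165°): r_1=4.6587, r_2=5.1962, r_3=6.7293, r_4=3.0000, r_5=1.5529 — all match ✓
No second candidate reproduces the full scan.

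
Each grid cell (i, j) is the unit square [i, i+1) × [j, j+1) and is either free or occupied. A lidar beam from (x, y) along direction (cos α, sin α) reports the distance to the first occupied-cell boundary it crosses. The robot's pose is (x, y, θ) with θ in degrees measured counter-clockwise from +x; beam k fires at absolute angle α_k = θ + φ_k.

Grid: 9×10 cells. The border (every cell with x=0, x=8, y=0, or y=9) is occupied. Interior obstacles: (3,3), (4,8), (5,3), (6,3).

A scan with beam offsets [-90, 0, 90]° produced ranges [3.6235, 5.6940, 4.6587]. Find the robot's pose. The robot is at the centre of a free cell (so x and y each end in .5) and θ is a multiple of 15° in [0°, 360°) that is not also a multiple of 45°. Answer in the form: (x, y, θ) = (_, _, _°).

(x, y, θ) = (2.5, 4.5, 15°)

Enumerate (i+0.5, j+0.5, θ) over the 52 free cells and 16 admissible headings. For each, cast all 3 beams and compare to the given ranges.
  (2.5, 3.5, 105°): beam 1 = 0.5176 ≠ 3.6235 ✗
  (6.5, 1.5, 60°): beam 1 = 1.0000 ≠ 3.6235 ✗
  (4.5, 7.5, 285°): beam 2 = 3.6235 ≠ 5.6940 ✗
  (5.5, 6.5, 330°): beam 1 = 3.0000 ≠ 3.6235 ✗
  …
  (2.5, 4.5, 15°): r_1=3.6235, r_2=5.6940, r_3=4.6587 — all match ✓
Unique over the lattice → pose = (2.5, 4.5, 15°).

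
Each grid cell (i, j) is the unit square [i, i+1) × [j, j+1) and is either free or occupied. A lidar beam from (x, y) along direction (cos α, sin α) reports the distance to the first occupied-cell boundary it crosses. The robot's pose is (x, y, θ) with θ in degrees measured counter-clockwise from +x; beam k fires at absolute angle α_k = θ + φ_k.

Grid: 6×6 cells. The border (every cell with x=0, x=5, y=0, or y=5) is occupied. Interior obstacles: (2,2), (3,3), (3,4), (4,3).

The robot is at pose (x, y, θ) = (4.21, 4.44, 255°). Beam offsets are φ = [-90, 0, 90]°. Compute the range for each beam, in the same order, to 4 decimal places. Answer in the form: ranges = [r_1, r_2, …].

beam 1: φ=-90°, α=165°
  cosα=-0.9659 sinα=0.2588 | (4,4) | tMaxX 0.2174 tMaxY 2.1637 | tΔX 1.0353 tΔY 3.8637
    t=0.2174 [x] (3,4) — stop
  → r_1 = 0.2174
beam 2: φ=0°, α=255°
  cosα=-0.2588 sinα=-0.9659 | (4,4) | tMaxX 0.8114 tMaxY 0.4555 | tΔX 3.8637 tΔY 1.0353
    t=0.4555 [y] (4,3) — stop
  → r_2 = 0.4555
beam 3: φ=90°, α=345°
  cosα=0.9659 sinα=-0.2588 | (4,4) | tMaxX 0.8179 tMaxY 1.7000 | tΔX 1.0353 tΔY 3.8637
    t=0.8179 [x] (5,4) — stop
  → r_3 = 0.8179

ranges = [0.2174, 0.4555, 0.8179]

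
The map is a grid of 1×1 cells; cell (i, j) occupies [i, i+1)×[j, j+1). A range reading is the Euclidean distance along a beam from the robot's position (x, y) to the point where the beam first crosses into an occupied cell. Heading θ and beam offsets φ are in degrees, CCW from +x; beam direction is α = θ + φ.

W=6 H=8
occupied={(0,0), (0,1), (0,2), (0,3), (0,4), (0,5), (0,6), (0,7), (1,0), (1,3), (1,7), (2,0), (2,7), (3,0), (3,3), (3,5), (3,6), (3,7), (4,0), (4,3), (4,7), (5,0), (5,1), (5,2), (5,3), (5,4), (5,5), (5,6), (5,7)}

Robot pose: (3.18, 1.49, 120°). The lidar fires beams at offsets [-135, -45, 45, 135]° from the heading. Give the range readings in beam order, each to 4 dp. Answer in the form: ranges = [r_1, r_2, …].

ranges = [1.8842, 1.5633, 2.2569, 0.5073]

beam 1: φ=-135°, α=345°
  dir = (cos 345°, sin 345°) = (0.9659, -0.2588); from cell (3,1)
  next x-line at t=0.8489, next y-line at t=1.8932; Δt_x=1.0353, Δt_y=3.8637
    x: enter (4,1) at t=0.8489
    x: enter (5,1) at t=1.8842 ← occupied
  → r_1 = 1.8842
beam 2: φ=-45°, α=75°
  dir = (cos 75°, sin 75°) = (0.2588, 0.9659); from cell (3,1)
  next x-line at t=3.1682, next y-line at t=0.5280; Δt_x=3.8637, Δt_y=1.0353
    y: enter (3,2) at t=0.5280
    y: enter (3,3) at t=1.5633 ← occupied
  → r_2 = 1.5633
beam 3: φ=45°, α=165°
  dir = (cos 165°, sin 165°) = (-0.9659, 0.2588); from cell (3,1)
  next x-line at t=0.1863, next y-line at t=1.9705; Δt_x=1.0353, Δt_y=3.8637
    x: enter (2,1) at t=0.1863
    x: enter (1,1) at t=1.2216
    y: enter (1,2) at t=1.9705
    x: enter (0,2) at t=2.2569 ← occupied
  → r_3 = 2.2569
beam 4: φ=135°, α=255°
  dir = (cos 255°, sin 255°) = (-0.2588, -0.9659); from cell (3,1)
  next x-line at t=0.6955, next y-line at t=0.5073; Δt_x=3.8637, Δt_y=1.0353
    y: enter (3,0) at t=0.5073 ← occupied
  → r_4 = 0.5073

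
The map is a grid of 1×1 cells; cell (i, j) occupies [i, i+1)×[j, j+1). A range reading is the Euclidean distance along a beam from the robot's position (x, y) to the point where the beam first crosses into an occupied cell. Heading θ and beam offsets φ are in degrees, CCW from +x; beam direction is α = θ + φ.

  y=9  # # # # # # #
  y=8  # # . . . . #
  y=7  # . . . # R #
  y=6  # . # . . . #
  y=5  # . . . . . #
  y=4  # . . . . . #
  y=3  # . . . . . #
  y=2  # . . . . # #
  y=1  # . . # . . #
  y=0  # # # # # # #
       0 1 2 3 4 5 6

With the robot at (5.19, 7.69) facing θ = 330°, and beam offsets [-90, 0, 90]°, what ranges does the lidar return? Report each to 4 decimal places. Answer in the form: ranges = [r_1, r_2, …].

beam 1: φ=-90°, α=240°
  cosα=-0.5000 sinα=-0.8660 | (5,7) | tMaxX 0.3800 tMaxY 0.7967 | tΔX 2.0000 tΔY 1.1547
    t=0.3800 [x] (4,7) — stop
  → r_1 = 0.3800
beam 2: φ=0°, α=330°
  cosα=0.8660 sinα=-0.5000 | (5,7) | tMaxX 0.9353 tMaxY 1.3800 | tΔX 1.1547 tΔY 2.0000
    t=0.9353 [x] (6,7) — stop
  → r_2 = 0.9353
beam 3: φ=90°, α=60°
  cosα=0.5000 sinα=0.8660 | (5,7) | tMaxX 1.6200 tMaxY 0.3580 | tΔX 2.0000 tΔY 1.1547
    t=0.3580 [y] (5,8)
    t=1.5127 [y] (5,9) — stop
  → r_3 = 1.5127

ranges = [0.3800, 0.9353, 1.5127]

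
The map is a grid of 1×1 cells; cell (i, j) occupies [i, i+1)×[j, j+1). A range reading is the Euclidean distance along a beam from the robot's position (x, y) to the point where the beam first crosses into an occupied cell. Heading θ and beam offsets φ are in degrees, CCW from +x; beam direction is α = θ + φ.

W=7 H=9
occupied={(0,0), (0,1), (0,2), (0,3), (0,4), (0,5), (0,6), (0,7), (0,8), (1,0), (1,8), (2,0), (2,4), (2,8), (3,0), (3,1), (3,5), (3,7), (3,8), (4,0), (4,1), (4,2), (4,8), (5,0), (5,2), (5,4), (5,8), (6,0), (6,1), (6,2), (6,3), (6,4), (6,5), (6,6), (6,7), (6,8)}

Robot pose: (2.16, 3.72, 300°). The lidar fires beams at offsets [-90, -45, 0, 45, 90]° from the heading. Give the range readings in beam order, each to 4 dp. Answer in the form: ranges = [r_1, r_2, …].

beam 1: φ=-90°, α=210°
  d=(-0.8660,-0.5000)  start (2,3)  tX=0.1848 tY=1.4400  stride 1/|dx|=1.1547 1/|dy|=2.0000
    cross x-line → (1,3), t=0.1848
    cross x-line → (0,3), t=1.3395 (wall)
  → r_1 = 1.3395
beam 2: φ=-45°, α=255°
  d=(-0.2588,-0.9659)  start (2,3)  tX=0.6182 tY=0.7454  stride 1/|dx|=3.8637 1/|dy|=1.0353
    cross x-line → (1,3), t=0.6182
    cross y-line → (1,2), t=0.7454
    cross y-line → (1,1), t=1.7807
    cross y-line → (1,0), t=2.8160 (wall)
  → r_2 = 2.8160
beam 3: φ=0°, α=300°
  d=(0.5000,-0.8660)  start (2,3)  tX=1.6800 tY=0.8314  stride 1/|dx|=2.0000 1/|dy|=1.1547
    cross y-line → (2,2), t=0.8314
    cross x-line → (3,2), t=1.6800
    cross y-line → (3,1), t=1.9861 (wall)
  → r_3 = 1.9861
beam 4: φ=45°, α=345°
  d=(0.9659,-0.2588)  start (2,3)  tX=0.8696 tY=2.7819  stride 1/|dx|=1.0353 1/|dy|=3.8637
    cross x-line → (3,3), t=0.8696
    cross x-line → (4,3), t=1.9049
    cross y-line → (4,2), t=2.7819 (wall)
  → r_4 = 2.7819
beam 5: φ=90°, α=30°
  d=(0.8660,0.5000)  start (2,3)  tX=0.9699 tY=0.5600  stride 1/|dx|=1.1547 1/|dy|=2.0000
    cross y-line → (2,4), t=0.5600 (wall)
  → r_5 = 0.5600

ranges = [1.3395, 2.8160, 1.9861, 2.7819, 0.5600]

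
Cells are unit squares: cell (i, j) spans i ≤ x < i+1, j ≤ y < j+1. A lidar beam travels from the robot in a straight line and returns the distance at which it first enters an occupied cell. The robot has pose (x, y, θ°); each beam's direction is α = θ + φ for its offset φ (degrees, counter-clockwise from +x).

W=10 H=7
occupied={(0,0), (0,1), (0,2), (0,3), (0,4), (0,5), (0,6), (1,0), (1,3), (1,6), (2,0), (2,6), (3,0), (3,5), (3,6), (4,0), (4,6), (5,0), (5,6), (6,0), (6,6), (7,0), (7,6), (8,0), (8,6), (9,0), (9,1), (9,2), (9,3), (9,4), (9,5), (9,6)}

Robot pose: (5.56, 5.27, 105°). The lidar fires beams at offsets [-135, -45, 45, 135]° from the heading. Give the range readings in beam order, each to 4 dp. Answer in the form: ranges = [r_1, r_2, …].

ranges = [3.9722, 0.8429, 1.4600, 4.9306]

beam 1: φ=-135°, α=330°
  d=(0.8660,-0.5000)  start (5,5)  tX=0.5081 tY=0.5400  stride 1/|dx|=1.1547 1/|dy|=2.0000
    cross x-line → (6,5), t=0.5081
    cross y-line → (6,4), t=0.5400
    cross x-line → (7,4), t=1.6628
    cross y-line → (7,3), t=2.5400
    cross x-line → (8,3), t=2.8175
    cross x-line → (9,3), t=3.9722 (wall)
  → r_1 = 3.9722
beam 2: φ=-45°, α=60°
  d=(0.5000,0.8660)  start (5,5)  tX=0.8800 tY=0.8429  stride 1/|dx|=2.0000 1/|dy|=1.1547
    cross y-line → (5,6), t=0.8429 (wall)
  → r_2 = 0.8429
beam 3: φ=45°, α=150°
  d=(-0.8660,0.5000)  start (5,5)  tX=0.6466 tY=1.4600  stride 1/|dx|=1.1547 1/|dy|=2.0000
    cross x-line → (4,5), t=0.6466
    cross y-line → (4,6), t=1.4600 (wall)
  → r_3 = 1.4600
beam 4: φ=135°, α=240°
  d=(-0.5000,-0.8660)  start (5,5)  tX=1.1200 tY=0.3118  stride 1/|dx|=2.0000 1/|dy|=1.1547
    cross y-line → (5,4), t=0.3118
    cross x-line → (4,4), t=1.1200
    cross y-line → (4,3), t=1.4665
    cross y-line → (4,2), t=2.6212
    cross x-line → (3,2), t=3.1200
    cross y-line → (3,1), t=3.7759
    cross y-line → (3,0), t=4.9306 (wall)
  → r_4 = 4.9306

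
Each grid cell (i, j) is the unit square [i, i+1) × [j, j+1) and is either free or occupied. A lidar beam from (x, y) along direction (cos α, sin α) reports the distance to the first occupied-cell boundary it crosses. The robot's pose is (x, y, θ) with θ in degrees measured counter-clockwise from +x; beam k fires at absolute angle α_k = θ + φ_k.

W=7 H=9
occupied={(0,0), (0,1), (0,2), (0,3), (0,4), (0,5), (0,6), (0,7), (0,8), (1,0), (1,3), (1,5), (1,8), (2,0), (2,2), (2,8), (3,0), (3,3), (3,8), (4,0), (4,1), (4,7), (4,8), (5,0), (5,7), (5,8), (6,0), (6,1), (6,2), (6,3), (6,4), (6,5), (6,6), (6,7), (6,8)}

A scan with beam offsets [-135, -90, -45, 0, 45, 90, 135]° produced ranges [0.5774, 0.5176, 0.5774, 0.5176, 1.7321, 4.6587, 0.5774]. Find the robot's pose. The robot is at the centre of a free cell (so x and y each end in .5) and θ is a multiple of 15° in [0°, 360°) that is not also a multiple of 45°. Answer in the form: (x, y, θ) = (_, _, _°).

(x, y, θ) = (1.5, 4.5, 285°)

Candidates: 28 free-cell centres × 16 headings = 448 poses. Raycast each; keep the one whose scan matches to 4 dp.
  (2.5, 4.5, 15°): beam 1 = 1.0000 ≠ 0.5774 ✗
  (5.5, 2.5, 300°): beam 1 = 1.9319 ≠ 0.5774 ✗
  (4.5, 3.5, 330°): beam 1 = 0.5176 ≠ 0.5774 ✗
  (5.5, 1.5, 255°): beam 1 = 7.5056 ≠ 0.5774 ✗
  …
  (1.5, 4.5, 285°): r_1=0.5774, r_2=0.5176, r_3=0.5774, r_4=0.5176, r_5=1.7321, r_6=4.6587, r_7=0.5774 — all match ✓
No second candidate reproduces the full scan.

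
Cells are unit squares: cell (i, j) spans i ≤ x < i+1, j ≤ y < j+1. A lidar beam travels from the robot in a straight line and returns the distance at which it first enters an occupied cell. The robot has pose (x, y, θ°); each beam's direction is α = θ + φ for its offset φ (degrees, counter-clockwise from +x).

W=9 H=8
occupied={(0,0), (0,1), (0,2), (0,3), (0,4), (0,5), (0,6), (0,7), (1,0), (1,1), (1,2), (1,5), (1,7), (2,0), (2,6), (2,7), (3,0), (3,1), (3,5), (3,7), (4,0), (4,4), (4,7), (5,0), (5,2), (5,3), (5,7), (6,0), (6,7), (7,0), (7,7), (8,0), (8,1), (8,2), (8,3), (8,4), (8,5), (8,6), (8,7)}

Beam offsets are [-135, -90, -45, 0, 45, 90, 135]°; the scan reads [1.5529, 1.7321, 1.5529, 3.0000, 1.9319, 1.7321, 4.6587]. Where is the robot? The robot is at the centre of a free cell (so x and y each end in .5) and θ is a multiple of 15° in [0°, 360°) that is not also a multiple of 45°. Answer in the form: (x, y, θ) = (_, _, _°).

(x, y, θ) = (6.5, 5.5, 150°)

Enumerate (i+0.5, j+0.5, θ) over the 33 free cells and 16 admissible headings. For each, cast all 7 beams and compare to the given ranges.
  (7.5, 4.5, 285°): beam 1 = 5.0000 ≠ 1.5529 ✗
  (6.5, 4.5, 75°): beam 1 = 3.0000 ≠ 1.5529 ✗
  (1.5, 6.5, 330°): beam 1 = 0.5176 ≠ 1.5529 ✗
  …
  (6.5, 5.5, 150°): r_1=1.5529, r_2=1.7321, r_3=1.5529, r_4=3.0000, r_5=1.9319, r_6=1.7321, r_7=4.6587 — all match ✓
No second candidate reproduces the full scan.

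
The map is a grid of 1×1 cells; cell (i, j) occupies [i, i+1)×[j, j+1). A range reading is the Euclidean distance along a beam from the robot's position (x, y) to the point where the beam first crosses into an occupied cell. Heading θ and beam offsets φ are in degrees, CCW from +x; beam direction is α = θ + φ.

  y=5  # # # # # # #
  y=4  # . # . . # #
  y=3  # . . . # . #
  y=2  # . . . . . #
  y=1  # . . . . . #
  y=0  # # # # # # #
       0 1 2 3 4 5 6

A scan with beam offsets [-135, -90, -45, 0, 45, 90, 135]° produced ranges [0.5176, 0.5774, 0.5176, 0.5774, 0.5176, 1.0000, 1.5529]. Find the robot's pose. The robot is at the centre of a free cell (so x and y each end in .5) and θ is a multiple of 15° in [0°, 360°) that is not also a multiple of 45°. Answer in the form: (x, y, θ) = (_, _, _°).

(x, y, θ) = (4.5, 4.5, 60°)

Enumerate (i+0.5, j+0.5, θ) over the 17 free cells and 16 admissible headings. For each, cast all 7 beams and compare to the given ranges.
  (5.5, 2.5, 195°): beam 1 = 1.0000 ≠ 0.5176 ✗
  (1.5, 4.5, 255°): beam 1 = 0.5774 ≠ 0.5176 ✗
  (1.5, 2.5, 330°): beam 2 = 1.0000 ≠ 0.5774 ✗
  …
  (4.5, 4.5, 60°): r_1=0.5176, r_2=0.5774, r_3=0.5176, r_4=0.5774, r_5=0.5176, r_6=1.0000, r_7=1.5529 — all match ✓
Unique over the lattice → pose = (4.5, 4.5, 60°).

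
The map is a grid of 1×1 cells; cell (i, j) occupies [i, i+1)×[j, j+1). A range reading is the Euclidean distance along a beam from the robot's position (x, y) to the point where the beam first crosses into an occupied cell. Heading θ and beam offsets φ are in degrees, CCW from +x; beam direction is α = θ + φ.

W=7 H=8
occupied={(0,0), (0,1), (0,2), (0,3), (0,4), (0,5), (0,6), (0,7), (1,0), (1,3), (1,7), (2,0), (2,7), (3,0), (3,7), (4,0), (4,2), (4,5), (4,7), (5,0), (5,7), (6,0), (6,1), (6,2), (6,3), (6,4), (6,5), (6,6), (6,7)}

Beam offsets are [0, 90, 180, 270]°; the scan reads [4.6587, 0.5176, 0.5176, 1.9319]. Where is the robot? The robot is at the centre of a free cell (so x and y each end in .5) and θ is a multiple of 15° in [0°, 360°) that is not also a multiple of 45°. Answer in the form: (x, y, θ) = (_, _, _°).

Candidates: 27 free-cell centres × 16 headings = 432 poses. Raycast each; keep the one whose scan matches to 4 dp.
  (5.5, 6.5, 15°): beam 1 = 0.5176 ≠ 4.6587 ✗
  (4.5, 4.5, 15°): beam 1 = 1.5529 ≠ 4.6587 ✗
  (2.5, 6.5, 210°): beam 1 = 1.7321 ≠ 4.6587 ✗
  …
  (5.5, 1.5, 165°): r_1=4.6587, r_2=0.5176, r_3=0.5176, r_4=1.9319 — all match ✓
No second candidate reproduces the full scan.

(x, y, θ) = (5.5, 1.5, 165°)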